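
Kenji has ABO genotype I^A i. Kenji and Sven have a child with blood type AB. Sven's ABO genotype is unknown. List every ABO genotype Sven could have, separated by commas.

I^A I^B, I^B I^B, I^B i

For each candidate genotype of Sven, check whether crossing it with I^A i can produce every observed child phenotype.
  I^A I^A → possible child types {A} ✗
  I^A I^B → possible child types {A, B, AB} ✓
  I^A i → possible child types {O, A} ✗
  I^B I^B → possible child types {B, AB} ✓
  I^B i → possible child types {O, A, B, AB} ✓
  i i → possible child types {O, A} ✗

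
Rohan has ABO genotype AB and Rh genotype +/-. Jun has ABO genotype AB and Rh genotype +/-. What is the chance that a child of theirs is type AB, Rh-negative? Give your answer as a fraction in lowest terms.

1/8

ABO cross AB × AB → offspring phenotypes: 1/4 A, 1/4 B, 1/2 AB.
Rh cross +/- × +/- → 3/4 Rh+, 1/4 Rh-.
Independent loci: P(type AB, Rh-negative) = 1/2 × 1/4 = 1/8.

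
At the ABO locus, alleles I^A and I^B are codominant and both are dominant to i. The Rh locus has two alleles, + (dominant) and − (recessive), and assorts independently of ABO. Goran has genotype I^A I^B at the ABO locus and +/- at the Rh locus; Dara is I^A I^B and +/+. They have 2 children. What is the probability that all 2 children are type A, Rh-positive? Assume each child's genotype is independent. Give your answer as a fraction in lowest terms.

ABO cross I^A I^B × I^A I^B → 1/4 A, 1/4 B, 1/2 AB.
Rh cross +/- × +/+ → 1 Rh+; so P(type A, Rh-positive) = 1/4 × 1 = 1/4 per child.
All 2 independent: (1/4)^2 = 1/16.

1/16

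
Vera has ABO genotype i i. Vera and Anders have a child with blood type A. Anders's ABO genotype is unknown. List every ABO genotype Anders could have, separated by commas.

I^A I^A, I^A I^B, I^A i

For each candidate genotype of Anders, check whether crossing it with i i can produce every observed child phenotype.
  I^A I^A → possible child types {A} ✓
  I^A I^B → possible child types {A, B} ✓
  I^A i → possible child types {O, A} ✓
  I^B I^B → possible child types {B} ✗
  I^B i → possible child types {O, B} ✗
  i i → possible child types {O} ✗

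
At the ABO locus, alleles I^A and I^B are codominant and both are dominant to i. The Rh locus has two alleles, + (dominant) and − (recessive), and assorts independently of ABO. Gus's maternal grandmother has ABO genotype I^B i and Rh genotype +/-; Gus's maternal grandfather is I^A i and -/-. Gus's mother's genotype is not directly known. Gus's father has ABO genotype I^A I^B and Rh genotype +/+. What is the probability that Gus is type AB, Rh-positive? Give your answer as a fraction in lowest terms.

1/4

Gus's mother's ABO genotype from I^B i × I^A i: 1/4 I^A I^B, 1/4 I^A i, 1/4 I^B i, 1/4 i i.
Crossing each possibility with the father I^A I^B and summing P(type AB): 1/4·1/2 + 1/4·1/4 + 1/4·1/4 + 1/4·0 = 1/4.
Similarly for Rh via the mother's Rh distribution: P(Rh+) = 1.
Independent loci: 1/4 × 1 = 1/4.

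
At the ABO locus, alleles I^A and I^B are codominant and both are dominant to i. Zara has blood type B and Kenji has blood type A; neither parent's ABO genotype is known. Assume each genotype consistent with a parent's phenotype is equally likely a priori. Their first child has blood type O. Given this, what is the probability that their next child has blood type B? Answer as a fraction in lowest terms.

Possible genotypes: Zara ∈ {I^B I^B, I^B i}; Kenji ∈ {I^A I^A, I^A i}.
Weight each parental genotype pair by prior × P(type-O child):
  I^B i × I^A i: posterior weight 1; P(next child type B) = 1/4.
Weighted sum = 1/4.

1/4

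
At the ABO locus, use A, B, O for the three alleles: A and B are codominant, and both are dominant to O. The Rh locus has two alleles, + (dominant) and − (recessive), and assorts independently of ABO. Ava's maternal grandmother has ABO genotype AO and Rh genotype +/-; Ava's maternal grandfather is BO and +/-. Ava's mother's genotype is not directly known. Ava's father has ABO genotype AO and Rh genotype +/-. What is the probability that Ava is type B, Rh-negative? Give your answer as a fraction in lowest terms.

1/32

Ava's mother's ABO genotype from AO × BO: 1/4 AB, 1/4 AO, 1/4 BO, 1/4 OO.
Crossing each possibility with the father AO and summing P(type B): 1/4·1/4 + 1/4·0 + 1/4·1/4 + 1/4·0 = 1/8.
Similarly for Rh via the mother's Rh distribution: P(Rh-) = 1/4.
Independent loci: 1/8 × 1/4 = 1/32.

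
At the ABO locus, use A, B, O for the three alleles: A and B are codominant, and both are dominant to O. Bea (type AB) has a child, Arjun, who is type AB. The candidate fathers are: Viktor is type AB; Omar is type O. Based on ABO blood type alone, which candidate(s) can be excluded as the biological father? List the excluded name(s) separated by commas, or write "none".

Omar

A candidate is excluded only if no genotype consistent with his phenotype could produce a type AB child with a type AB mother.
Omar (type O): no genotype consistent with that phenotype can produce a type-AB child with a type-AB mother.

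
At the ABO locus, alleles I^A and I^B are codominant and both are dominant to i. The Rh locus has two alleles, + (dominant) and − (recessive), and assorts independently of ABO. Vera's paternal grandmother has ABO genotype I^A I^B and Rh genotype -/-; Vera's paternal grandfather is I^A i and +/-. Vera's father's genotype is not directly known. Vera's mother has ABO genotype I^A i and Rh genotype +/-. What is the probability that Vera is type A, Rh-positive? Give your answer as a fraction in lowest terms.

25/64

Vera's father's ABO genotype from I^A I^B × I^A i: 1/4 I^A I^A, 1/4 I^A I^B, 1/4 I^A i, 1/4 I^B i.
Crossing each possibility with the mother I^A i and summing P(type A): 1/4·1 + 1/4·1/2 + 1/4·3/4 + 1/4·1/4 = 5/8.
Similarly for Rh via the father's Rh distribution: P(Rh+) = 5/8.
Independent loci: 5/8 × 5/8 = 25/64.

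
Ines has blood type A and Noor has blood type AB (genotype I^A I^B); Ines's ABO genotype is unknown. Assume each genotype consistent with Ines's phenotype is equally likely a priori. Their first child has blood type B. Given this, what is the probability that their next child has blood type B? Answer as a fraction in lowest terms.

Possible genotypes: Ines ∈ {I^A I^A, I^A i}; Noor ∈ {I^A I^B}.
Weight each parental genotype pair by prior × P(type-B child):
  I^A i × I^A I^B: posterior weight 1; P(next child type B) = 1/4.
Weighted sum = 1/4.

1/4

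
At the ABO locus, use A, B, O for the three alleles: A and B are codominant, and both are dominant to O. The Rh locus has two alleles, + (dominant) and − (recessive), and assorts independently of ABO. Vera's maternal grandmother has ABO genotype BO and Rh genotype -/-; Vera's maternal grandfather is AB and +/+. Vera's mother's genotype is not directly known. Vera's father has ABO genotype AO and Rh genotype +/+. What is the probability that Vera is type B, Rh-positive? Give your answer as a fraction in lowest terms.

Vera's mother's ABO genotype from BO × AB: 1/4 AB, 1/4 AO, 1/4 BB, 1/4 BO.
Crossing each possibility with the father AO and summing P(type B): 1/4·1/4 + 1/4·0 + 1/4·1/2 + 1/4·1/4 = 1/4.
Similarly for Rh via the mother's Rh distribution: P(Rh+) = 1.
Independent loci: 1/4 × 1 = 1/4.

1/4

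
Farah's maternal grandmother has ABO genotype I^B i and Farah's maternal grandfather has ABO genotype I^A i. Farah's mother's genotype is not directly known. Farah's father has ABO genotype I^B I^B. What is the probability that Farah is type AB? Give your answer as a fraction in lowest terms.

1/4

Farah's mother's ABO genotype from I^B i × I^A i: 1/4 I^A I^B, 1/4 I^A i, 1/4 I^B i, 1/4 i i.
Crossing each possibility with the father I^B I^B and summing P(type AB): 1/4·1/2 + 1/4·1/2 + 1/4·0 + 1/4·0 = 1/4.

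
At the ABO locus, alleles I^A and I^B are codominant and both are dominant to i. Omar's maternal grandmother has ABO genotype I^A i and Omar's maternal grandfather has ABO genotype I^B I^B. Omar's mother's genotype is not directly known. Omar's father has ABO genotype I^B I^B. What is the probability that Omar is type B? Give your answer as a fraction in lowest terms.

Omar's mother's ABO genotype from I^A i × I^B I^B: 1/2 I^A I^B, 1/2 I^B i.
Crossing each possibility with the father I^B I^B and summing P(type B): 1/2·1/2 + 1/2·1 = 3/4.

3/4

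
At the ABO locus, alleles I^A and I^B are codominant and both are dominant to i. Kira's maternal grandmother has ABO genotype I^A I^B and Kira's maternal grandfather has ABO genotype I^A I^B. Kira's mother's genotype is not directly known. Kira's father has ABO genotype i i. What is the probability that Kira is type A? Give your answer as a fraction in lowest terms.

1/2

Kira's mother's ABO genotype from I^A I^B × I^A I^B: 1/4 I^A I^A, 1/2 I^A I^B, 1/4 I^B I^B.
Crossing each possibility with the father i i and summing P(type A): 1/4·1 + 1/2·1/2 + 1/4·0 = 1/2.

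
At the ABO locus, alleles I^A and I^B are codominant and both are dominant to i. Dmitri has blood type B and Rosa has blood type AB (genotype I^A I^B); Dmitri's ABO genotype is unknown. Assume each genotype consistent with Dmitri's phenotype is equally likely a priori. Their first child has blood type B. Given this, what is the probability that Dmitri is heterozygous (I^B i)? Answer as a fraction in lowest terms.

1/2

Possible genotypes: Dmitri ∈ {I^B I^B, I^B i}; Rosa ∈ {I^A I^B}.
Weight each parental genotype pair by prior × P(type-B child):
  I^B I^B × I^A I^B: posterior weight 1/2.
  I^B i × I^A I^B: posterior weight 1/2.
Sum the posterior weight over pairs where Dmitri is I^B i: 1/2.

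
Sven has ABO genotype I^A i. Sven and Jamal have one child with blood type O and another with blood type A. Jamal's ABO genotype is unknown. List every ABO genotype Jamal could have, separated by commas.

For each candidate genotype of Jamal, check whether crossing it with I^A i can produce every observed child phenotype.
  I^A I^A → possible child types {A} ✗
  I^A I^B → possible child types {A, B, AB} ✗
  I^A i → possible child types {O, A} ✓
  I^B I^B → possible child types {B, AB} ✗
  I^B i → possible child types {O, A, B, AB} ✓
  i i → possible child types {O, A} ✓

I^A i, I^B i, i i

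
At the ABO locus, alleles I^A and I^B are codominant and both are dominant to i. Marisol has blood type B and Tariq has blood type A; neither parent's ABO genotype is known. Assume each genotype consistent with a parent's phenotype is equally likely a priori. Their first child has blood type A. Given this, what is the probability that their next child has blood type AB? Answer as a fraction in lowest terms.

Possible genotypes: Marisol ∈ {I^B I^B, I^B i}; Tariq ∈ {I^A I^A, I^A i}.
Weight each parental genotype pair by prior × P(type-A child):
  I^B i × I^A I^A: posterior weight 2/3; P(next child type AB) = 1/2.
  I^B i × I^A i: posterior weight 1/3; P(next child type AB) = 1/4.
Weighted sum = 5/12.

5/12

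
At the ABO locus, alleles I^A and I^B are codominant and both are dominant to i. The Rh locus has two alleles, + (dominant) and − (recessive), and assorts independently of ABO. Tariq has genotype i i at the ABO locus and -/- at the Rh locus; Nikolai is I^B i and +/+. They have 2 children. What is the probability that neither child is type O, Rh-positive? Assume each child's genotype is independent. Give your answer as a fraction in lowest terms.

1/4

ABO cross i i × I^B i → 1/2 O, 1/2 B.
Rh cross -/- × +/+ → 1 Rh+; so P(type O, Rh-positive) = 1/2 × 1 = 1/2 per child.
P(not type O, Rh-positive) = 1/2 for one child; (1/2)^2 = 1/4.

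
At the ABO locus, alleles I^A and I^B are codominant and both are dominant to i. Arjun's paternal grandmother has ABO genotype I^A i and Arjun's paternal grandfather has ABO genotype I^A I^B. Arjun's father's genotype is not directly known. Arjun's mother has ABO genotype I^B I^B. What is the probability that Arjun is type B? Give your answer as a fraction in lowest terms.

Arjun's father's ABO genotype from I^A i × I^A I^B: 1/4 I^A I^A, 1/4 I^A I^B, 1/4 I^A i, 1/4 I^B i.
Crossing each possibility with the mother I^B I^B and summing P(type B): 1/4·0 + 1/4·1/2 + 1/4·1/2 + 1/4·1 = 1/2.

1/2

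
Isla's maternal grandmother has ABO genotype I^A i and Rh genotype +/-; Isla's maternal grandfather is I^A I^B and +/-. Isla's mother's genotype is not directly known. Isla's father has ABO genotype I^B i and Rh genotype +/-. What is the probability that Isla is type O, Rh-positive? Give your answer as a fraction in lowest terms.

Isla's mother's ABO genotype from I^A i × I^A I^B: 1/4 I^A I^A, 1/4 I^A I^B, 1/4 I^A i, 1/4 I^B i.
Crossing each possibility with the father I^B i and summing P(type O): 1/4·0 + 1/4·0 + 1/4·1/4 + 1/4·1/4 = 1/8.
Similarly for Rh via the mother's Rh distribution: P(Rh+) = 3/4.
Independent loci: 1/8 × 3/4 = 3/32.

3/32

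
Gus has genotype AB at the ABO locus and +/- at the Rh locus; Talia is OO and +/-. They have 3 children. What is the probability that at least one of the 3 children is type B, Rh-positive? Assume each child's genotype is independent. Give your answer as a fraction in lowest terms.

387/512

ABO cross AB × OO → 1/2 A, 1/2 B.
Rh cross +/- × +/- → 3/4 Rh+, 1/4 Rh-; so P(type B, Rh-positive) = 1/2 × 3/4 = 3/8 per child.
P(none) = (5/8)^3 = 125/512; P(at least one) = 1 − 125/512 = 387/512.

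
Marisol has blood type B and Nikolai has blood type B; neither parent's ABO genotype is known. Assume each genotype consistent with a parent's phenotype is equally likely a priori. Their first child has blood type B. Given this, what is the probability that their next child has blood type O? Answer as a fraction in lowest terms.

Possible genotypes: Marisol ∈ {BB, BO}; Nikolai ∈ {BB, BO}.
Weight each parental genotype pair by prior × P(type-B child):
  BB × BB: posterior weight 4/15; P(next child type O) = 0.
  BB × BO: posterior weight 4/15; P(next child type O) = 0.
  BO × BB: posterior weight 4/15; P(next child type O) = 0.
  BO × BO: posterior weight 1/5; P(next child type O) = 1/4.
Weighted sum = 1/20.

1/20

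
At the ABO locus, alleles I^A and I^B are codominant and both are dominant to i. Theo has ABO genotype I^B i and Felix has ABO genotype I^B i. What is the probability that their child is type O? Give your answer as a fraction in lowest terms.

ABO cross I^B i × I^B i → offspring phenotypes: 1/4 O, 3/4 B.
So P(type O) = 1/4.

1/4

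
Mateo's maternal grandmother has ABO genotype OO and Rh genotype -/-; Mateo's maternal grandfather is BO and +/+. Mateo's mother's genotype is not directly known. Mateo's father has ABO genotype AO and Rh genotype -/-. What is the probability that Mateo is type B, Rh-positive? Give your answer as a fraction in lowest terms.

1/16

Mateo's mother's ABO genotype from OO × BO: 1/2 BO, 1/2 OO.
Crossing each possibility with the father AO and summing P(type B): 1/2·1/4 + 1/2·0 = 1/8.
Similarly for Rh via the mother's Rh distribution: P(Rh+) = 1/2.
Independent loci: 1/8 × 1/2 = 1/16.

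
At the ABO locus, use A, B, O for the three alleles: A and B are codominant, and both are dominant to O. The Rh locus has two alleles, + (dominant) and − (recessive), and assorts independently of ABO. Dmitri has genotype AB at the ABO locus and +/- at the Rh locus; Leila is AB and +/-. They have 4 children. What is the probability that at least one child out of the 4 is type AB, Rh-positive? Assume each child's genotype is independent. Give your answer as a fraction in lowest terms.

ABO cross AB × AB → 1/4 A, 1/4 B, 1/2 AB.
Rh cross +/- × +/- → 3/4 Rh+, 1/4 Rh-; so P(type AB, Rh-positive) = 1/2 × 3/4 = 3/8 per child.
P(none) = (5/8)^4 = 625/4096; P(at least one) = 1 − 625/4096 = 3471/4096.

3471/4096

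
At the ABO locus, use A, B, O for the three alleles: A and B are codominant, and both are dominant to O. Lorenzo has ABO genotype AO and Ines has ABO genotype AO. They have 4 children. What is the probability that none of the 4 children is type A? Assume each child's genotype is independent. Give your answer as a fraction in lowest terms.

ABO cross AO × AO → 1/4 O, 3/4 A.
So P(type A) = 3/4 per child.
P(not type A) = 1/4 for one child; (1/4)^4 = 1/256.

1/256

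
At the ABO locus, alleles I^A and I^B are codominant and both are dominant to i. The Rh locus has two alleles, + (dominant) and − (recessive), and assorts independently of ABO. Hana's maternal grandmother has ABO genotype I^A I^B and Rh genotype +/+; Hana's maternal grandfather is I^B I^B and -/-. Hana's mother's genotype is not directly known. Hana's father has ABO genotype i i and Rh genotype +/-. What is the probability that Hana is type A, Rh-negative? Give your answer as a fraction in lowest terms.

1/16

Hana's mother's ABO genotype from I^A I^B × I^B I^B: 1/2 I^A I^B, 1/2 I^B I^B.
Crossing each possibility with the father i i and summing P(type A): 1/2·1/2 + 1/2·0 = 1/4.
Similarly for Rh via the mother's Rh distribution: P(Rh-) = 1/4.
Independent loci: 1/4 × 1/4 = 1/16.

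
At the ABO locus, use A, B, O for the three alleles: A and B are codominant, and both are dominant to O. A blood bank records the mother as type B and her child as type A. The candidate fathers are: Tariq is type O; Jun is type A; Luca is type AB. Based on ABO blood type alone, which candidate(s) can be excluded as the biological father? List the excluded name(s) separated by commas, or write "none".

A candidate is excluded only if no genotype consistent with his phenotype could produce a type A child with a type B mother.
Tariq (type O): no genotype consistent with that phenotype can produce a type-A child with a type-B mother.

Tariq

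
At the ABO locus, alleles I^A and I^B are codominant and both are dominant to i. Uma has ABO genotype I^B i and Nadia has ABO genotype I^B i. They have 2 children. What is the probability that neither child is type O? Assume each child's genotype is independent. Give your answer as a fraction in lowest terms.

ABO cross I^B i × I^B i → 1/4 O, 3/4 B.
So P(type O) = 1/4 per child.
P(not type O) = 3/4 for one child; (3/4)^2 = 9/16.

9/16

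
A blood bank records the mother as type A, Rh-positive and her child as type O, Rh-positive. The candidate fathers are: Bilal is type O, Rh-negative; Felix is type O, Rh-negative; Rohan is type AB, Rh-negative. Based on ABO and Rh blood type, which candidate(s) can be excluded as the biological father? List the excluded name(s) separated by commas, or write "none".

Rohan

A candidate is excluded only if no genotype consistent with his phenotype could produce a type O, Rh-positive child with a type A, Rh-positive mother.
Rohan (type AB, Rh-): no genotype consistent with that phenotype can produce a type-O Rh+ child with a type-A mother.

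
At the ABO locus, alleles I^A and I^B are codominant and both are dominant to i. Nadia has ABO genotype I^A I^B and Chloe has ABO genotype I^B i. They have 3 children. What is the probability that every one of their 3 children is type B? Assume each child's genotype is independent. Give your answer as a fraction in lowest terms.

1/8

ABO cross I^A I^B × I^B i → 1/4 A, 1/2 B, 1/4 AB.
So P(type B) = 1/2 per child.
All 3 independent: (1/2)^3 = 1/8.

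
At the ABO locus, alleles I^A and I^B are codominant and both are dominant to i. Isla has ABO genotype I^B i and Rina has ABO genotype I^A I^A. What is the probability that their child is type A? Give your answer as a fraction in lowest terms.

1/2

ABO cross I^B i × I^A I^A → offspring phenotypes: 1/2 A, 1/2 AB.
So P(type A) = 1/2.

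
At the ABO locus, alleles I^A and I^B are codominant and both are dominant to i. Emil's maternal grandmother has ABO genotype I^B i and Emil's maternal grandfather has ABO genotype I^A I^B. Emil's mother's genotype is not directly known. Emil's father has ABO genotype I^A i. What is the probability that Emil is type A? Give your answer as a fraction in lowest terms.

Emil's mother's ABO genotype from I^B i × I^A I^B: 1/4 I^A I^B, 1/4 I^A i, 1/4 I^B I^B, 1/4 I^B i.
Crossing each possibility with the father I^A i and summing P(type A): 1/4·1/2 + 1/4·3/4 + 1/4·0 + 1/4·1/4 = 3/8.

3/8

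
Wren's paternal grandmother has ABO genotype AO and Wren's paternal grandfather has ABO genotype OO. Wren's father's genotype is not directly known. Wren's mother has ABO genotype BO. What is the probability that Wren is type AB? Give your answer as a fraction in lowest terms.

Wren's father's ABO genotype from AO × OO: 1/2 AO, 1/2 OO.
Crossing each possibility with the mother BO and summing P(type AB): 1/2·1/4 + 1/2·0 = 1/8.

1/8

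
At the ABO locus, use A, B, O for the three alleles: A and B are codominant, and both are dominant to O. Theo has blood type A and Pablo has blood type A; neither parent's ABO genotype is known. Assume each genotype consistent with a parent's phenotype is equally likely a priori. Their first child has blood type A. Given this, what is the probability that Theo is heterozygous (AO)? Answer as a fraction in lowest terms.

Possible genotypes: Theo ∈ {AA, AO}; Pablo ∈ {AA, AO}.
Weight each parental genotype pair by prior × P(type-A child):
  AA × AA: posterior weight 4/15.
  AA × AO: posterior weight 4/15.
  AO × AA: posterior weight 4/15.
  AO × AO: posterior weight 1/5.
Sum the posterior weight over pairs where Theo is AO: 7/15.

7/15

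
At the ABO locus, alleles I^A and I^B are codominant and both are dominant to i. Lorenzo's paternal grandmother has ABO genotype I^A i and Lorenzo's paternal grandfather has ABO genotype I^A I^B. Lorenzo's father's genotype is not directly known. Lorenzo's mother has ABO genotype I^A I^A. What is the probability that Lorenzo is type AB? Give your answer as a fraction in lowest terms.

1/4

Lorenzo's father's ABO genotype from I^A i × I^A I^B: 1/4 I^A I^A, 1/4 I^A I^B, 1/4 I^A i, 1/4 I^B i.
Crossing each possibility with the mother I^A I^A and summing P(type AB): 1/4·0 + 1/4·1/2 + 1/4·0 + 1/4·1/2 = 1/4.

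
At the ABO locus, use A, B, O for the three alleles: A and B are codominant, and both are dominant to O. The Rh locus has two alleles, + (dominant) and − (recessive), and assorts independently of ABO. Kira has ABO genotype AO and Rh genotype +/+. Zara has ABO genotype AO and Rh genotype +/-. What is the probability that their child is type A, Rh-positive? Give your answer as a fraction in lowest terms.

ABO cross AO × AO → offspring phenotypes: 1/4 O, 3/4 A.
Rh cross +/+ × +/- → 1 Rh+.
Independent loci: P(type A, Rh-positive) = 3/4 × 1 = 3/4.

3/4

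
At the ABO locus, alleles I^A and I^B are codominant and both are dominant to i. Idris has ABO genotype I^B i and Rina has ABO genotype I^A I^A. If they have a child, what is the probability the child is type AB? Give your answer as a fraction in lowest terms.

1/2

ABO cross I^B i × I^A I^A → offspring phenotypes: 1/2 A, 1/2 AB.
So P(type AB) = 1/2.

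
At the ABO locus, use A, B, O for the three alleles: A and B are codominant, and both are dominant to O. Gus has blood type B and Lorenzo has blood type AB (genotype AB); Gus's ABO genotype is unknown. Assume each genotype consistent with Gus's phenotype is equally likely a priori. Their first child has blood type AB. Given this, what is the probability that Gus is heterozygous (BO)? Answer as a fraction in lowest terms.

1/3

Possible genotypes: Gus ∈ {BB, BO}; Lorenzo ∈ {AB}.
Weight each parental genotype pair by prior × P(type-AB child):
  BB × AB: posterior weight 2/3.
  BO × AB: posterior weight 1/3.
Sum the posterior weight over pairs where Gus is BO: 1/3.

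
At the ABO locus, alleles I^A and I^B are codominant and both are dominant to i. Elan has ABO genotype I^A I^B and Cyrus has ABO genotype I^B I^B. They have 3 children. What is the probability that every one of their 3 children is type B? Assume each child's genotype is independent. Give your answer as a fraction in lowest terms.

1/8

ABO cross I^A I^B × I^B I^B → 1/2 B, 1/2 AB.
So P(type B) = 1/2 per child.
All 3 independent: (1/2)^3 = 1/8.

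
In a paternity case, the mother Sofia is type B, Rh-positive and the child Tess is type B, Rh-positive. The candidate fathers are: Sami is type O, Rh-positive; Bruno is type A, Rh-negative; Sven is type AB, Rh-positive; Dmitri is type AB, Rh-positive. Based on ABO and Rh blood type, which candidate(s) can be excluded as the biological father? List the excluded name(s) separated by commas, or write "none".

none

A candidate is excluded only if no genotype consistent with his phenotype could produce a type B, Rh-positive child with a type B, Rh-positive mother.
Every candidate has at least one consistent genotype combination, so none can be excluded.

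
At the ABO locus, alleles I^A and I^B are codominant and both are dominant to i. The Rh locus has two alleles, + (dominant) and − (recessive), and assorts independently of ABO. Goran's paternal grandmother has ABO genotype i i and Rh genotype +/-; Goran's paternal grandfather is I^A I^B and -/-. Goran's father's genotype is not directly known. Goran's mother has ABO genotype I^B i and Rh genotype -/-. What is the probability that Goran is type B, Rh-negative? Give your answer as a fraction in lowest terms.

Goran's father's ABO genotype from i i × I^A I^B: 1/2 I^A i, 1/2 I^B i.
Crossing each possibility with the mother I^B i and summing P(type B): 1/2·1/4 + 1/2·3/4 = 1/2.
Similarly for Rh via the father's Rh distribution: P(Rh-) = 3/4.
Independent loci: 1/2 × 3/4 = 3/8.

3/8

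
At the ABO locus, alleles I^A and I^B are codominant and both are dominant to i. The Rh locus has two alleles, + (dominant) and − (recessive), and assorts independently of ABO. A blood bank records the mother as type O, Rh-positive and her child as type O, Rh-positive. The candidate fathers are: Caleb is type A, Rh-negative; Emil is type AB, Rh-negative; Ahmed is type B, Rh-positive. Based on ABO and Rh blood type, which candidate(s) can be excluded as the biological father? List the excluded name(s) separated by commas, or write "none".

A candidate is excluded only if no genotype consistent with his phenotype could produce a type O, Rh-positive child with a type O, Rh-positive mother.
Emil (type AB, Rh-): no genotype consistent with that phenotype can produce a type-O Rh+ child with a type-O mother.

Emil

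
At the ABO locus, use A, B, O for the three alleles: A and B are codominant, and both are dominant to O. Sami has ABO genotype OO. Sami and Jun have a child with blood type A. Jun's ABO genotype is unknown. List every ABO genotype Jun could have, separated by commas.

For each candidate genotype of Jun, check whether crossing it with OO can produce every observed child phenotype.
  AA → possible child types {A} ✓
  AB → possible child types {A, B} ✓
  AO → possible child types {O, A} ✓
  BB → possible child types {B} ✗
  BO → possible child types {O, B} ✗
  OO → possible child types {O} ✗

AA, AB, AO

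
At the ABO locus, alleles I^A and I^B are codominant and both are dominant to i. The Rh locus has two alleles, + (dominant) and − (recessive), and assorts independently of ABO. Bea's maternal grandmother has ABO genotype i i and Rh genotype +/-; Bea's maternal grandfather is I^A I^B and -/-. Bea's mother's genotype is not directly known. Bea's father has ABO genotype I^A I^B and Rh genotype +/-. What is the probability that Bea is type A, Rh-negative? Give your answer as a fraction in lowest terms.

9/64

Bea's mother's ABO genotype from i i × I^A I^B: 1/2 I^A i, 1/2 I^B i.
Crossing each possibility with the father I^A I^B and summing P(type A): 1/2·1/2 + 1/2·1/4 = 3/8.
Similarly for Rh via the mother's Rh distribution: P(Rh-) = 3/8.
Independent loci: 3/8 × 3/8 = 9/64.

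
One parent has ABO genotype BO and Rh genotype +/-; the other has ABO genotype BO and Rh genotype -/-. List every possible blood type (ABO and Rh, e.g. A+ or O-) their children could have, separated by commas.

O+, O-, B+, B-

Gametes from BO × BO give offspring ABO genotypes BB, BO, OO, i.e. phenotypes O, B.
Rh cross +/- × -/- → phenotypes Rh+, Rh-.
Combining independently: O+, O-, B+, B-.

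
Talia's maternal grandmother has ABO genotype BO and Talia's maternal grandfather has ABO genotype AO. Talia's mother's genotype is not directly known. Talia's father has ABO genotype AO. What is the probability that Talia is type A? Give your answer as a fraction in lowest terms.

Talia's mother's ABO genotype from BO × AO: 1/4 AB, 1/4 AO, 1/4 BO, 1/4 OO.
Crossing each possibility with the father AO and summing P(type A): 1/4·1/2 + 1/4·3/4 + 1/4·1/4 + 1/4·1/2 = 1/2.

1/2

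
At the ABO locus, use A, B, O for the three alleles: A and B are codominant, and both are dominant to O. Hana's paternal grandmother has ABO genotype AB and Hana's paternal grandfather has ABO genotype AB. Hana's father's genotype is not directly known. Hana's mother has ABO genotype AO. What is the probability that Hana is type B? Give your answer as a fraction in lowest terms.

Hana's father's ABO genotype from AB × AB: 1/4 AA, 1/2 AB, 1/4 BB.
Crossing each possibility with the mother AO and summing P(type B): 1/4·0 + 1/2·1/4 + 1/4·1/2 = 1/4.

1/4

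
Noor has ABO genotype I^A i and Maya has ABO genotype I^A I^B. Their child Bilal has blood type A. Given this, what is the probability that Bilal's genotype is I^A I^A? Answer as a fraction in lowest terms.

Cross I^A i × I^A I^B → 1/4 I^A I^A, 1/4 I^A I^B, 1/4 I^A i, 1/4 I^B i.
Type-A genotypes among offspring: I^A I^A (1/4), I^A i (1/4); total 1/2.
P(I^A I^A | type A) = (1/4) / (1/2) = 1/2.

1/2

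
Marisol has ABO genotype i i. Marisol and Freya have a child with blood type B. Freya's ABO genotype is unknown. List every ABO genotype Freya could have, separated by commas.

I^A I^B, I^B I^B, I^B i

For each candidate genotype of Freya, check whether crossing it with i i can produce every observed child phenotype.
  I^A I^A → possible child types {A} ✗
  I^A I^B → possible child types {A, B} ✓
  I^A i → possible child types {O, A} ✗
  I^B I^B → possible child types {B} ✓
  I^B i → possible child types {O, B} ✓
  i i → possible child types {O} ✗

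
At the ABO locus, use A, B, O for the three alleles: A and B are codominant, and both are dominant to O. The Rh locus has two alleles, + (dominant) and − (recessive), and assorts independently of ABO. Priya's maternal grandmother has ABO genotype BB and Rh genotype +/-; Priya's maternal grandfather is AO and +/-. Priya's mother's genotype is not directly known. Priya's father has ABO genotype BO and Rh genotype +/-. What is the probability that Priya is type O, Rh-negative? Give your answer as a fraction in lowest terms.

Priya's mother's ABO genotype from BB × AO: 1/2 AB, 1/2 BO.
Crossing each possibility with the father BO and summing P(type O): 1/2·0 + 1/2·1/4 = 1/8.
Similarly for Rh via the mother's Rh distribution: P(Rh-) = 1/4.
Independent loci: 1/8 × 1/4 = 1/32.

1/32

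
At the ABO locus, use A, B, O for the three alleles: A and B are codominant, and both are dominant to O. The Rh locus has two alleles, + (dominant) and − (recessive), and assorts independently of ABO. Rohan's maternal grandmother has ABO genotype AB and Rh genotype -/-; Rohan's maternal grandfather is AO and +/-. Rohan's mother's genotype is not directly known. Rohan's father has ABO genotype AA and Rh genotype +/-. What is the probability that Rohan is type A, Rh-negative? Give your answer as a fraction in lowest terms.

9/32

Rohan's mother's ABO genotype from AB × AO: 1/4 AA, 1/4 AB, 1/4 AO, 1/4 BO.
Crossing each possibility with the father AA and summing P(type A): 1/4·1 + 1/4·1/2 + 1/4·1 + 1/4·1/2 = 3/4.
Similarly for Rh via the mother's Rh distribution: P(Rh-) = 3/8.
Independent loci: 3/4 × 3/8 = 9/32.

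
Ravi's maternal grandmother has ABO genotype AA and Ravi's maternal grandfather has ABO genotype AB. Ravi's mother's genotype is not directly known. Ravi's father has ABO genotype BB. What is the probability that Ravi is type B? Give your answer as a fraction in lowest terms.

1/4

Ravi's mother's ABO genotype from AA × AB: 1/2 AA, 1/2 AB.
Crossing each possibility with the father BB and summing P(type B): 1/2·0 + 1/2·1/2 = 1/4.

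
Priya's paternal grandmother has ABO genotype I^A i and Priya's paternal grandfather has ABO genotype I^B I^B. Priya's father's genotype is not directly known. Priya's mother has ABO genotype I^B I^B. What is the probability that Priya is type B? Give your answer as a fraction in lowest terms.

Priya's father's ABO genotype from I^A i × I^B I^B: 1/2 I^A I^B, 1/2 I^B i.
Crossing each possibility with the mother I^B I^B and summing P(type B): 1/2·1/2 + 1/2·1 = 3/4.

3/4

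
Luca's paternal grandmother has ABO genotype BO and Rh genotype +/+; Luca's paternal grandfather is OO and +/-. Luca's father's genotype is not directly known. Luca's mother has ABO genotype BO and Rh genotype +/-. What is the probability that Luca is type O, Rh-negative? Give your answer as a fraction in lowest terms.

Luca's father's ABO genotype from BO × OO: 1/2 BO, 1/2 OO.
Crossing each possibility with the mother BO and summing P(type O): 1/2·1/4 + 1/2·1/2 = 3/8.
Similarly for Rh via the father's Rh distribution: P(Rh-) = 1/8.
Independent loci: 3/8 × 1/8 = 3/64.

3/64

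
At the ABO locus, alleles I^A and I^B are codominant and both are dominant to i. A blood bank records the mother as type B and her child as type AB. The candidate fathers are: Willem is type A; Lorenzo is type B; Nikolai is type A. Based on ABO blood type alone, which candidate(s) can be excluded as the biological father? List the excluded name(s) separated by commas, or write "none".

A candidate is excluded only if no genotype consistent with his phenotype could produce a type AB child with a type B mother.
Lorenzo (type B): no genotype consistent with that phenotype can produce a type-AB child with a type-B mother.

Lorenzo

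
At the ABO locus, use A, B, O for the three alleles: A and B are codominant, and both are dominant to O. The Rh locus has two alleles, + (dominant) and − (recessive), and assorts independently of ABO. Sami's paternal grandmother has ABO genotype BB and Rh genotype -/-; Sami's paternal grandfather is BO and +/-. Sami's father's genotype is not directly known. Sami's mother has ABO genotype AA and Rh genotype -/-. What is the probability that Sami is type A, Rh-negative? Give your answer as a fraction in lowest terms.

3/16

Sami's father's ABO genotype from BB × BO: 1/2 BB, 1/2 BO.
Crossing each possibility with the mother AA and summing P(type A): 1/2·0 + 1/2·1/2 = 1/4.
Similarly for Rh via the father's Rh distribution: P(Rh-) = 3/4.
Independent loci: 1/4 × 3/4 = 3/16.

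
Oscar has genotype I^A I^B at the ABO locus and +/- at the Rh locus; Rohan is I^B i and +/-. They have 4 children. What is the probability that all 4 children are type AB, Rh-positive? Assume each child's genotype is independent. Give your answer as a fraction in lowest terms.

ABO cross I^A I^B × I^B i → 1/4 A, 1/2 B, 1/4 AB.
Rh cross +/- × +/- → 3/4 Rh+, 1/4 Rh-; so P(type AB, Rh-positive) = 1/4 × 3/4 = 3/16 per child.
All 4 independent: (3/16)^4 = 81/65536.

81/65536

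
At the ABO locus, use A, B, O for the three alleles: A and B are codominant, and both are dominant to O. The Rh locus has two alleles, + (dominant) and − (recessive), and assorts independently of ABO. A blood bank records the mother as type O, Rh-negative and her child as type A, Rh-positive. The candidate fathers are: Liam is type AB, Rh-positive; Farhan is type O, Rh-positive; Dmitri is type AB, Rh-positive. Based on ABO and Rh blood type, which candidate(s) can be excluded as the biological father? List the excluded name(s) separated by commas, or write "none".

Farhan

A candidate is excluded only if no genotype consistent with his phenotype could produce a type A, Rh-positive child with a type O, Rh-negative mother.
Farhan (type O, Rh+): no genotype consistent with that phenotype can produce a type-A Rh+ child with a type-O mother.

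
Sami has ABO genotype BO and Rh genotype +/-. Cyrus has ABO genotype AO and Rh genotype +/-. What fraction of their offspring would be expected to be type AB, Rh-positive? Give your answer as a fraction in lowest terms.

ABO cross BO × AO → offspring phenotypes: 1/4 O, 1/4 A, 1/4 B, 1/4 AB.
Rh cross +/- × +/- → 3/4 Rh+, 1/4 Rh-.
Independent loci: P(type AB, Rh-positive) = 1/4 × 3/4 = 3/16.

3/16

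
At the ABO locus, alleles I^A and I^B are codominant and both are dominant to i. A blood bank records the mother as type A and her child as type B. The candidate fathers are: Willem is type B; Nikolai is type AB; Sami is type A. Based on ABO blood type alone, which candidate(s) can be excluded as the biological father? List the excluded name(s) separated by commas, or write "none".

Sami

A candidate is excluded only if no genotype consistent with his phenotype could produce a type B child with a type A mother.
Sami (type A): no genotype consistent with that phenotype can produce a type-B child with a type-A mother.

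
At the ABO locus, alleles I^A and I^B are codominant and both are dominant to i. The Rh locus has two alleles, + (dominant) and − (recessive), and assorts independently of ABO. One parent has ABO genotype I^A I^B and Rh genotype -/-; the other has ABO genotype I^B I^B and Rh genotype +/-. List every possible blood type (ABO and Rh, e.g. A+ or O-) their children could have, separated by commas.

B+, B-, AB+, AB-

Gametes from I^A I^B × I^B I^B give offspring ABO genotypes I^A I^B, I^B I^B, i.e. phenotypes B, AB.
Rh cross -/- × +/- → phenotypes Rh+, Rh-.
Combining independently: B+, B-, AB+, AB-.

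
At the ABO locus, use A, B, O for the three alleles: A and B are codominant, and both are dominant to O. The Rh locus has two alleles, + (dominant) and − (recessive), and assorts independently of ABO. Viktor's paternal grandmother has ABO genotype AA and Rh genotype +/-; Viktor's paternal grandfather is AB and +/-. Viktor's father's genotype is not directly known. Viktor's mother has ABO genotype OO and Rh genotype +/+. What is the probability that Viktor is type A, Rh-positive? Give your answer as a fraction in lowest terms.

Viktor's father's ABO genotype from AA × AB: 1/2 AA, 1/2 AB.
Crossing each possibility with the mother OO and summing P(type A): 1/2·1 + 1/2·1/2 = 3/4.
Similarly for Rh via the father's Rh distribution: P(Rh+) = 1.
Independent loci: 3/4 × 1 = 3/4.

3/4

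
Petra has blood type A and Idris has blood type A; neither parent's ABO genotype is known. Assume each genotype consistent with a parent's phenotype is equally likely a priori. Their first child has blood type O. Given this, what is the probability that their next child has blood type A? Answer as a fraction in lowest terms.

3/4

Possible genotypes: Petra ∈ {AA, AO}; Idris ∈ {AA, AO}.
Weight each parental genotype pair by prior × P(type-O child):
  AO × AO: posterior weight 1; P(next child type A) = 3/4.
Weighted sum = 3/4.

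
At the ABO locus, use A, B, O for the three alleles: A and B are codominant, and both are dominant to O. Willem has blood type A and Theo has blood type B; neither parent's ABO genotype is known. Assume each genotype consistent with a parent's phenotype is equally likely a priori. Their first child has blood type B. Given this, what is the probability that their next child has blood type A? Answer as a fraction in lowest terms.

1/12

Possible genotypes: Willem ∈ {AA, AO}; Theo ∈ {BB, BO}.
Weight each parental genotype pair by prior × P(type-B child):
  AO × BB: posterior weight 2/3; P(next child type A) = 0.
  AO × BO: posterior weight 1/3; P(next child type A) = 1/4.
Weighted sum = 1/12.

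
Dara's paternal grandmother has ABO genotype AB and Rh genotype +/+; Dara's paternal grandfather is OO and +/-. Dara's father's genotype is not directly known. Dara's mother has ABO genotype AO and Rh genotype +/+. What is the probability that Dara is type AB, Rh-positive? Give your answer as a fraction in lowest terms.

1/8

Dara's father's ABO genotype from AB × OO: 1/2 AO, 1/2 BO.
Crossing each possibility with the mother AO and summing P(type AB): 1/2·0 + 1/2·1/4 = 1/8.
Similarly for Rh via the father's Rh distribution: P(Rh+) = 1.
Independent loci: 1/8 × 1 = 1/8.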